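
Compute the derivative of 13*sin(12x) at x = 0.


Apply the chain rule to differentiate 13*sin(12x):
d/dx [13*sin(12x)]
= 13 * cos(12x) * d/dx(12x)
= 13 * 12 * cos(12x)
= 156 * cos(12x)
Evaluate at x = 0:
= 156 * cos(0)
= 156 * 1
= 156

156


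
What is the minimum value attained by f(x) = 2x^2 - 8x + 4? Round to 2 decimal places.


For a quadratic f(x) = ax^2 + bx + c with a > 0, the minimum is at the vertex.
Vertex x-coordinate: x = -b/(2a)
x = -(-8) / (2 * 2)
x = 8/4 = 2
Substitute back to find the minimum value:
f(2) = 2 * 2^2 - 8 * 2 + 4
= 8 - 16 + 4
= -4 = -4.00

-4.00


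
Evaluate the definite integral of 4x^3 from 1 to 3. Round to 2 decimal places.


Find the antiderivative of 4x^3:
F(x) = 4/4 * x^4
Apply the Fundamental Theorem of Calculus:
F(3) - F(1)
= 4/4 * 3^4 - 4/4 * 1^4
= 4/4 * (81 - 1)
= 4/4 * 80
= 80 = 80.00

80.00


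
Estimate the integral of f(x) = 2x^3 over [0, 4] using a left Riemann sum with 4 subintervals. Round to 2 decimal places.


Left Riemann sum uses left endpoints of each subinterval.
Interval: [0, 4], n = 4
dx = (4 - 0) / 4 = 1
Left endpoints: [0, 1, 2, 3]
f values: [0, 2, 16, 54]
Sum = dx * (sum of f values)
= 1 * 72
= 72 = 72.00

72.00


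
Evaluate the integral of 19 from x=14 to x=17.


The integral of a constant k over [a, b] equals k * (b - a).
integral from 14 to 17 of 19 dx
= 19 * (17 - 14)
= 19 * 3
= 57

57


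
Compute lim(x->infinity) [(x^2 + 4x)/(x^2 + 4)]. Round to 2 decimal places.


For limits at infinity with equal-degree polynomials,
we compare leading coefficients.
Numerator leading term: x^2
Denominator leading term: x^2
Divide both by x^2:
lim = (1 + 4/x) / (1 + 4/x^2)
As x -> infinity, the 1/x and 1/x^2 terms vanish:
= 1/1 = 1 = 1.00

1.00


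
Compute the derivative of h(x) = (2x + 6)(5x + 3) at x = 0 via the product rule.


Let u(x) = 2x + 6 and v(x) = 5x + 3
u'(x) = 2
v'(x) = 5
Product rule: h'(x) = u'(x)*v(x) + u(x)*v'(x)
= 2 * (5x + 3) + (2x + 6) * 5
At x = 0:
u(0) = 2 * 0 + 6 = 6
v(0) = 5 * 0 + 3 = 3
h'(0) = 2 * 3 + 6 * 5
= 6 + 30
= 36

36


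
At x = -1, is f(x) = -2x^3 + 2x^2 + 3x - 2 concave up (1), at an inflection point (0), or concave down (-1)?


Concavity is determined by the sign of f''(x).
f(x) = -2x^3 + 2x^2 + 3x - 2
f'(x) = -6x^2 + 4x + 3
f''(x) = -12x + 4
f''(-1) = -12 * (-1) + 4
= 12 + 4
= 16
Since f''(-1) > 0, the function is concave up (1)

1


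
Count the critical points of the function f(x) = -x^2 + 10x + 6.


Find where f'(x) = 0:
f'(x) = -2x + 10
Set f'(x) = 0:
-2x + 10 = 0
x = -10 / (-2) = 5
This is a linear equation in x, so there is exactly one solution.
Number of critical points: 1

1


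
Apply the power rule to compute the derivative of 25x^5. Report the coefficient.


We apply the power rule: d/dx [ax^n] = a*n * x^(n-1)
d/dx [25x^5]
= 25 * 5 * x^(5-1)
= 125x^4
The coefficient is 125

125


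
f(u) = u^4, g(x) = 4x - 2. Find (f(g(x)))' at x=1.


Using the chain rule: (f(g(x)))' = f'(g(x)) * g'(x)
First, find g(1):
g(1) = 4 * 1 - 2 = 2
Next, f'(u) = 4u^3
And g'(x) = 4
So f'(g(1)) * g'(1)
= 4 * 2^3 * 4
= 4 * 8 * 4
= 128

128


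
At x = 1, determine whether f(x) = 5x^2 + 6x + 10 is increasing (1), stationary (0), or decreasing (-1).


Compute f'(x) to determine behavior:
f'(x) = 10x + 6
f'(1) = 10 * 1 + 6
= 10 + 6
= 16
Since f'(1) > 0, the function is increasing (1)

1


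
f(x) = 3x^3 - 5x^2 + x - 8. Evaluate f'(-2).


Differentiate f(x) = 3x^3 - 5x^2 + x - 8 term by term:
f'(x) = 9x^2 - 10x + 1
Substitute x = -2:
f'(-2) = 9 * (-2)^2 - 10 * (-2) + 1
= 36 + 20 + 1
= 57

57


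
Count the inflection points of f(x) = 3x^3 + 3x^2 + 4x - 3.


Inflection points occur where f''(x) = 0 and concavity changes.
f(x) = 3x^3 + 3x^2 + 4x - 3
f'(x) = 9x^2 + 6x + 4
f''(x) = 18x + 6
Set f''(x) = 0:
18x + 6 = 0
x = -6 / 18 = -1/3
Since f''(x) is linear (degree 1), it changes sign at this point.
Therefore there is exactly 1 inflection point.

1


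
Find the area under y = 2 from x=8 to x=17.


The area under a constant function y = 2 is a rectangle.
Width = 17 - 8 = 9
Height = 2
Area = width * height
= 9 * 2
= 18

18


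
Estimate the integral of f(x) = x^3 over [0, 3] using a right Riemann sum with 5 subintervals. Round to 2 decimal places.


Right Riemann sum uses right endpoints of each subinterval.
Interval: [0, 3], n = 5
dx = (3 - 0) / 5 = 3/5
Right endpoints: [3/5, 6/5, 9/5, 12/5, 3]
f values: [27/125, 216/125, 729/125, 1728/125, 27]
Sum = dx * (sum of f values)
= 3/5 * 243/5
= 729/25 = 29.16

29.16


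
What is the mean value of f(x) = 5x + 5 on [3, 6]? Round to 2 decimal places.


Average value = 1/(b-a) * integral from a to b of f(x) dx
First compute the integral of 5x + 5:
F(x) = (5/2)x^2 + 5x
F(6) = 5/2 * 36 + 5 * 6 = 120
F(3) = 5/2 * 9 + 5 * 3 = 75/2
Integral = 120 - 75/2 = 165/2
Average = (165/2) / (6 - 3) = (165/2) / 3
= 55/2 = 27.50

27.50


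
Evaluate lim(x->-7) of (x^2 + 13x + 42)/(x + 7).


Direct substitution gives 0/0, so we factor the numerator.
Factor: (x^2 + 13x + 42) = (x + 7)(x + 6)
Cancel the common factor (x + 7):
(x^2 + 13x + 42)/(x + 7) = (x + 6)
Now substitute x = -7:
= (-7) - (-6) = -1

-1


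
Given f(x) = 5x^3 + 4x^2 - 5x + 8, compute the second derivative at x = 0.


First derivative:
f'(x) = 15x^2 + 8x - 5
Second derivative:
f''(x) = 30x + 8
Substitute x = 0:
f''(0) = 30 * 0 + 8
= 0 + 8
= 8

8


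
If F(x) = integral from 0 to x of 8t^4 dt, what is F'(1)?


By the Fundamental Theorem of Calculus (Part 1):
If F(x) = integral from 0 to x of f(t) dt, then F'(x) = f(x)
Here f(t) = 8t^4
So F'(x) = 8x^4
Evaluate at x = 1:
F'(1) = 8 * 1^4
= 8 * 1
= 8

8


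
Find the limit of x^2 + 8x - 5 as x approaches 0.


Since polynomials are continuous, we use direct substitution.
lim(x->0) of x^2 + 8x - 5
= 1 * 0^2 + 8 * 0 - 5
= 0 + 0 - 5
= -5

-5


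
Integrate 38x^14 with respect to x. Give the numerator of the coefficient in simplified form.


Apply the power rule for integration:
integral of ax^n dx = a/(n+1) * x^(n+1) + C
integral of 38x^14 dx
= 38/15 * x^15 + C
The coefficient in lowest terms is 38/15, and its numerator is 38

38


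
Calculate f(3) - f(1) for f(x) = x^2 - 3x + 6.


Net change = f(b) - f(a)
f(x) = x^2 - 3x + 6
Compute f(3):
f(3) = 1 * 3^2 - 3 * 3 + 6
= 9 - 9 + 6
= 6
Compute f(1):
f(1) = 1 * 1^2 - 3 * 1 + 6
= 1 - 3 + 6
= 4
Net change = 6 - 4 = 2

2


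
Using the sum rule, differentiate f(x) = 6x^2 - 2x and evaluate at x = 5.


Differentiate term by term using power and sum rules:
f(x) = 6x^2 - 2x
f'(x) = 12x - 2
Substitute x = 5:
f'(5) = 12 * 5 - 2
= 60 - 2
= 58

58


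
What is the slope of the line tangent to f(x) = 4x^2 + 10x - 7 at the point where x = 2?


The slope of the tangent line equals f'(x) at the point.
f(x) = 4x^2 + 10x - 7
f'(x) = 8x + 10
At x = 2:
f'(2) = 8 * 2 + 10
= 16 + 10
= 26

26


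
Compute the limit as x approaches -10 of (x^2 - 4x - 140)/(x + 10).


Direct substitution gives 0/0, so we factor the numerator.
Factor: (x^2 - 4x - 140) = (x + 10)(x - 14)
Cancel the common factor (x + 10):
(x^2 - 4x - 140)/(x + 10) = (x - 14)
Now substitute x = -10:
= (-10) - (14) = -24

-24


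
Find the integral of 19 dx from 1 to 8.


The integral of a constant k over [a, b] equals k * (b - a).
integral from 1 to 8 of 19 dx
= 19 * (8 - 1)
= 19 * 7
= 133

133


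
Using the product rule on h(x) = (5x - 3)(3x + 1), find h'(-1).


Let u(x) = 5x - 3 and v(x) = 3x + 1
u'(x) = 5
v'(x) = 3
Product rule: h'(x) = u'(x)*v(x) + u(x)*v'(x)
= 5 * (3x + 1) + (5x - 3) * 3
At x = -1:
u(-1) = 5 * (-1) - 3 = -8
v(-1) = 3 * (-1) + 1 = -2
h'(-1) = 5 * (-2) + (-8) * 3
= -10 - 24
= -34

-34


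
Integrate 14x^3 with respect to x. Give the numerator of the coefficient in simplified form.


Apply the power rule for integration:
integral of ax^n dx = a/(n+1) * x^(n+1) + C
integral of 14x^3 dx
= 14/4 * x^4 + C
= 7/2 * x^4 + C
The coefficient in lowest terms is 7/2, and its numerator is 7

7


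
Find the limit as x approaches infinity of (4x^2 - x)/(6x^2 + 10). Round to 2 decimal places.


For limits at infinity with equal-degree polynomials,
we compare leading coefficients.
Numerator leading term: 4x^2
Denominator leading term: 6x^2
Divide both by x^2:
lim = (4 - 1/x) / (6 + 10/x^2)
As x -> infinity, the 1/x and 1/x^2 terms vanish:
= 4/6 = 2/3 ≈ 0.67

0.67


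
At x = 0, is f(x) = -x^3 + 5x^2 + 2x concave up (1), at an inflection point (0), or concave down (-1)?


Concavity is determined by the sign of f''(x).
f(x) = -x^3 + 5x^2 + 2x
f'(x) = -3x^2 + 10x + 2
f''(x) = -6x + 10
f''(0) = -6 * 0 + 10
= 0 + 10
= 10
Since f''(0) > 0, the function is concave up (1)

1


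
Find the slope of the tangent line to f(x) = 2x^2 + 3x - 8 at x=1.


The slope of the tangent line equals f'(x) at the point.
f(x) = 2x^2 + 3x - 8
f'(x) = 4x + 3
At x = 1:
f'(1) = 4 * 1 + 3
= 4 + 3
= 7

7


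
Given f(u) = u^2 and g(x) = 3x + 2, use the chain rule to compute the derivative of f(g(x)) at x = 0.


Using the chain rule: (f(g(x)))' = f'(g(x)) * g'(x)
First, find g(0):
g(0) = 3 * 0 + 2 = 2
Next, f'(u) = 2u
And g'(x) = 3
So f'(g(0)) * g'(0)
= 2 * 2 * 3
= 12

12


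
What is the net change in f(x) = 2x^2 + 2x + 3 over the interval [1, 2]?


Net change = f(b) - f(a)
f(x) = 2x^2 + 2x + 3
Compute f(2):
f(2) = 2 * 2^2 + 2 * 2 + 3
= 8 + 4 + 3
= 15
Compute f(1):
f(1) = 2 * 1^2 + 2 * 1 + 3
= 2 + 2 + 3
= 7
Net change = 15 - 7 = 8

8


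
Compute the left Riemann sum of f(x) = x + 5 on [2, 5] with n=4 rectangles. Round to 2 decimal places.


Left Riemann sum uses left endpoints of each subinterval.
Interval: [2, 5], n = 4
dx = (5 - 2) / 4 = 3/4
Left endpoints: [2, 11/4, 7/2, 17/4]
f values: [7, 31/4, 17/2, 37/4]
Sum = dx * (sum of f values)
= 3/4 * 65/2
= 195/8 ≈ 24.38

24.38


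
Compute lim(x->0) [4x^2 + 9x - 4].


Since polynomials are continuous, we use direct substitution.
lim(x->0) of 4x^2 + 9x - 4
= 4 * 0^2 + 9 * 0 - 4
= 0 + 0 - 4
= -4

-4


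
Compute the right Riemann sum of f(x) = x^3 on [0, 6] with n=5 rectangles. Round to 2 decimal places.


Right Riemann sum uses right endpoints of each subinterval.
Interval: [0, 6], n = 5
dx = (6 - 0) / 5 = 6/5
Right endpoints: [6/5, 12/5, 18/5, 24/5, 6]
f values: [216/125, 1728/125, 5832/125, 13824/125, 216]
Sum = dx * (sum of f values)
= 6/5 * 1944/5
= 11664/25 = 466.56

466.56


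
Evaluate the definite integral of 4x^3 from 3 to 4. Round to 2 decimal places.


Find the antiderivative of 4x^3:
F(x) = 4/4 * x^4
Apply the Fundamental Theorem of Calculus:
F(4) - F(3)
= 4/4 * 4^4 - 4/4 * 3^4
= 4/4 * (256 - 81)
= 4/4 * 175
= 175 = 175.00

175.00


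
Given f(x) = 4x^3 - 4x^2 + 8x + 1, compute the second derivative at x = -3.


First derivative:
f'(x) = 12x^2 - 8x + 8
Second derivative:
f''(x) = 24x - 8
Substitute x = -3:
f''(-3) = 24 * (-3) - 8
= -72 - 8
= -80

-80


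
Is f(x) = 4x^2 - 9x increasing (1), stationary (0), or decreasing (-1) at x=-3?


Compute f'(x) to determine behavior:
f'(x) = 8x - 9
f'(-3) = 8 * (-3) - 9
= -24 - 9
= -33
Since f'(-3) < 0, the function is decreasing (-1)

-1


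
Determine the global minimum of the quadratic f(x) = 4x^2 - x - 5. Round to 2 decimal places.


For a quadratic f(x) = ax^2 + bx + c with a > 0, the minimum is at the vertex.
Vertex x-coordinate: x = -b/(2a)
x = -(-1) / (2 * 4)
x = 1/8
Substitute back to find the minimum value:
f(1/8) = 4 * (1/8)^2 - 1 * (1/8) - 5
= 1/16 - 1/8 - 5
= -81/16 ≈ -5.06

-5.06


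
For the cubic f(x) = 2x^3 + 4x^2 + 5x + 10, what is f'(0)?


Differentiate f(x) = 2x^3 + 4x^2 + 5x + 10 term by term:
f'(x) = 6x^2 + 8x + 5
Substitute x = 0:
f'(0) = 6 * 0^2 + 8 * 0 + 5
= 0 + 0 + 5
= 5

5


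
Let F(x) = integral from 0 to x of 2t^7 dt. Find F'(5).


By the Fundamental Theorem of Calculus (Part 1):
If F(x) = integral from 0 to x of f(t) dt, then F'(x) = f(x)
Here f(t) = 2t^7
So F'(x) = 2x^7
Evaluate at x = 5:
F'(5) = 2 * 5^7
= 2 * 78125
= 156250

156250


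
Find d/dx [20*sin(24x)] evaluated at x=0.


Apply the chain rule to differentiate 20*sin(24x):
d/dx [20*sin(24x)]
= 20 * cos(24x) * d/dx(24x)
= 20 * 24 * cos(24x)
= 480 * cos(24x)
Evaluate at x = 0:
= 480 * cos(0)
= 480 * 1
= 480

480


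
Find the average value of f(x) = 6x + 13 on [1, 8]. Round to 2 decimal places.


Average value = 1/(b-a) * integral from a to b of f(x) dx
First compute the integral of 6x + 13:
F(x) = 3x^2 + 13x
F(8) = 3 * 64 + 13 * 8 = 296
F(1) = 3 * 1 + 13 * 1 = 16
Integral = 296 - 16 = 280
Average = 280 / (8 - 1) = 280 / 7
= 40 = 40.00

40.00


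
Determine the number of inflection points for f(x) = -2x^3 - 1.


Inflection points occur where f''(x) = 0 and concavity changes.
f(x) = -2x^3 - 1
f'(x) = -6x^2
f''(x) = -12x
Set f''(x) = 0:
-12x = 0
x = 0 / (-12) = 0
Since f''(x) is linear (degree 1), it changes sign at this point.
Therefore there is exactly 1 inflection point.

1


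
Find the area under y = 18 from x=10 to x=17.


The area under a constant function y = 18 is a rectangle.
Width = 17 - 10 = 7
Height = 18
Area = width * height
= 7 * 18
= 126

126


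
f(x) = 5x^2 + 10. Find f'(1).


Differentiate term by term using power and sum rules:
f(x) = 5x^2 + 10
f'(x) = 10x
Substitute x = 1:
f'(1) = 10 * 1 + 0
= 10 + 0
= 10

10


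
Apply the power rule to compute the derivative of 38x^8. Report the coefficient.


We apply the power rule: d/dx [ax^n] = a*n * x^(n-1)
d/dx [38x^8]
= 38 * 8 * x^(8-1)
= 304x^7
The coefficient is 304

304


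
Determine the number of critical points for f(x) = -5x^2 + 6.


Find where f'(x) = 0:
f'(x) = -10x
Set f'(x) = 0:
-10x = 0
x = 0 / (-10) = 0
This is a linear equation in x, so there is exactly one solution.
Number of critical points: 1

1


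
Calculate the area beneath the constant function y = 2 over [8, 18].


The area under a constant function y = 2 is a rectangle.
Width = 18 - 8 = 10
Height = 2
Area = width * height
= 10 * 2
= 20

20


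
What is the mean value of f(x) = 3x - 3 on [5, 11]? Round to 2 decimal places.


Average value = 1/(b-a) * integral from a to b of f(x) dx
First compute the integral of 3x - 3:
F(x) = (3/2)x^2 - 3x
F(11) = 3/2 * 121 - 3 * 11 = 297/2
F(5) = 3/2 * 25 - 3 * 5 = 45/2
Integral = 297/2 - 45/2 = 126
Average = 126 / (11 - 5) = 126 / 6
= 21 = 21.00

21.00


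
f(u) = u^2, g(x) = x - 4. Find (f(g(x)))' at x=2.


Using the chain rule: (f(g(x)))' = f'(g(x)) * g'(x)
First, find g(2):
g(2) = 1 * 2 - 4 = -2
Next, f'(u) = 2u
And g'(x) = 1
So f'(g(2)) * g'(2)
= 2 * (-2) * 1
= -4

-4


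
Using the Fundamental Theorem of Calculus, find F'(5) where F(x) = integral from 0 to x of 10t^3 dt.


By the Fundamental Theorem of Calculus (Part 1):
If F(x) = integral from 0 to x of f(t) dt, then F'(x) = f(x)
Here f(t) = 10t^3
So F'(x) = 10x^3
Evaluate at x = 5:
F'(5) = 10 * 5^3
= 10 * 125
= 1250

1250


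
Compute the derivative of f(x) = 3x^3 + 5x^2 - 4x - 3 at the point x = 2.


Differentiate f(x) = 3x^3 + 5x^2 - 4x - 3 term by term:
f'(x) = 9x^2 + 10x - 4
Substitute x = 2:
f'(2) = 9 * 2^2 + 10 * 2 - 4
= 36 + 20 - 4
= 52

52


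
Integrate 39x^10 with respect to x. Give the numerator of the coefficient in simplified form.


Apply the power rule for integration:
integral of ax^n dx = a/(n+1) * x^(n+1) + C
integral of 39x^10 dx
= 39/11 * x^11 + C
The coefficient in lowest terms is 39/11, and its numerator is 39

39


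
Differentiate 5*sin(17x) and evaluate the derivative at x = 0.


Apply the chain rule to differentiate 5*sin(17x):
d/dx [5*sin(17x)]
= 5 * cos(17x) * d/dx(17x)
= 5 * 17 * cos(17x)
= 85 * cos(17x)
Evaluate at x = 0:
= 85 * cos(0)
= 85 * 1
= 85

85


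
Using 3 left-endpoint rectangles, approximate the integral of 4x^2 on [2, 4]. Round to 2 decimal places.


Left Riemann sum uses left endpoints of each subinterval.
Interval: [2, 4], n = 3
dx = (4 - 2) / 3 = 2/3
Left endpoints: [2, 8/3, 10/3]
f values: [16, 256/9, 400/9]
Sum = dx * (sum of f values)
= 2/3 * 800/9
= 1600/27 ≈ 59.26

59.26


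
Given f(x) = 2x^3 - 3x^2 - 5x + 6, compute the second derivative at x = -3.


First derivative:
f'(x) = 6x^2 - 6x - 5
Second derivative:
f''(x) = 12x - 6
Substitute x = -3:
f''(-3) = 12 * (-3) - 6
= -36 - 6
= -42

-42


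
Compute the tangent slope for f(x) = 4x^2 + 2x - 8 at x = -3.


The slope of the tangent line equals f'(x) at the point.
f(x) = 4x^2 + 2x - 8
f'(x) = 8x + 2
At x = -3:
f'(-3) = 8 * (-3) + 2
= -24 + 2
= -22

-22


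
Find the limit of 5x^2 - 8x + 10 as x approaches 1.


Since polynomials are continuous, we use direct substitution.
lim(x->1) of 5x^2 - 8x + 10
= 5 * 1^2 - 8 * 1 + 10
= 5 - 8 + 10
= 7

7


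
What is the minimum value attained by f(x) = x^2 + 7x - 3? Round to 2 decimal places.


For a quadratic f(x) = ax^2 + bx + c with a > 0, the minimum is at the vertex.
Vertex x-coordinate: x = -b/(2a)
x = -(7) / (2 * 1)
x = -7/2
Substitute back to find the minimum value:
f(-7/2) = 1 * (-7/2)^2 + 7 * (-7/2) - 3
= 49/4 - 49/2 - 3
= -61/4 = -15.25

-15.25


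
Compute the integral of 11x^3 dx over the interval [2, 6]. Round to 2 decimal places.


Find the antiderivative of 11x^3:
F(x) = 11/4 * x^4
Apply the Fundamental Theorem of Calculus:
F(6) - F(2)
= 11/4 * 6^4 - 11/4 * 2^4
= 11/4 * (1296 - 16)
= 11/4 * 1280
= 3520 = 3520.00

3520.00


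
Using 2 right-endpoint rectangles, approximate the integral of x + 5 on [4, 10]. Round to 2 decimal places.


Right Riemann sum uses right endpoints of each subinterval.
Interval: [4, 10], n = 2
dx = (10 - 4) / 2 = 3
Right endpoints: [7, 10]
f values: [12, 15]
Sum = dx * (sum of f values)
= 3 * 27
= 81 = 81.00

81.00


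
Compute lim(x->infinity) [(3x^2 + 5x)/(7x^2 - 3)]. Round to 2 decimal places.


For limits at infinity with equal-degree polynomials,
we compare leading coefficients.
Numerator leading term: 3x^2
Denominator leading term: 7x^2
Divide both by x^2:
lim = (3 + 5/x) / (7 - 3/x^2)
As x -> infinity, the 1/x and 1/x^2 terms vanish:
= 3/7 ≈ 0.43

0.43


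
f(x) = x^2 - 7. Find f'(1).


Differentiate term by term using power and sum rules:
f(x) = x^2 - 7
f'(x) = 2x
Substitute x = 1:
f'(1) = 2 * 1 + 0
= 2 + 0
= 2

2


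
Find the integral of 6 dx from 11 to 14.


The integral of a constant k over [a, b] equals k * (b - a).
integral from 11 to 14 of 6 dx
= 6 * (14 - 11)
= 6 * 3
= 18

18


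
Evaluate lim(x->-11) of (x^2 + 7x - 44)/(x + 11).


Direct substitution gives 0/0, so we factor the numerator.
Factor: (x^2 + 7x - 44) = (x + 11)(x - 4)
Cancel the common factor (x + 11):
(x^2 + 7x - 44)/(x + 11) = (x - 4)
Now substitute x = -11:
= (-11) - (4) = -15

-15


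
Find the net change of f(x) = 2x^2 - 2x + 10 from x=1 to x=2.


Net change = f(b) - f(a)
f(x) = 2x^2 - 2x + 10
Compute f(2):
f(2) = 2 * 2^2 - 2 * 2 + 10
= 8 - 4 + 10
= 14
Compute f(1):
f(1) = 2 * 1^2 - 2 * 1 + 10
= 2 - 2 + 10
= 10
Net change = 14 - 10 = 4

4


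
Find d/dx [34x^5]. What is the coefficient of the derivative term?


We apply the power rule: d/dx [ax^n] = a*n * x^(n-1)
d/dx [34x^5]
= 34 * 5 * x^(5-1)
= 170x^4
The coefficient is 170

170


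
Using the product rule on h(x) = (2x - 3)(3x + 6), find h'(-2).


Let u(x) = 2x - 3 and v(x) = 3x + 6
u'(x) = 2
v'(x) = 3
Product rule: h'(x) = u'(x)*v(x) + u(x)*v'(x)
= 2 * (3x + 6) + (2x - 3) * 3
At x = -2:
u(-2) = 2 * (-2) - 3 = -7
v(-2) = 3 * (-2) + 6 = 0
h'(-2) = 2 * 0 + (-7) * 3
= 0 - 21
= -21

-21


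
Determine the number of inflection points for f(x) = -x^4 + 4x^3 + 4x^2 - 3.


Inflection points occur where f''(x) = 0 and concavity changes.
f(x) = -x^4 + 4x^3 + 4x^2 - 3
f'(x) = -4x^3 + 12x^2 + 8x
f''(x) = -12x^2 + 24x + 8
This is a quadratic in x. Use the discriminant to count real roots.
Discriminant = (24)^2 - 4 * (-12) * 8
= 576 - (-384)
= 960
Since discriminant > 0, f''(x) = 0 has 2 distinct real solutions.
A quadratic with two distinct real roots changes sign at each root, so concavity changes at both.
Number of inflection points: 2

2


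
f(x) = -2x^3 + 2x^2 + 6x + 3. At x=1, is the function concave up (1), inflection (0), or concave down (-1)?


Concavity is determined by the sign of f''(x).
f(x) = -2x^3 + 2x^2 + 6x + 3
f'(x) = -6x^2 + 4x + 6
f''(x) = -12x + 4
f''(1) = -12 * 1 + 4
= -12 + 4
= -8
Since f''(1) < 0, the function is concave down (-1)

-1


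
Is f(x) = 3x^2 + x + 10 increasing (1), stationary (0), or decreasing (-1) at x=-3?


Compute f'(x) to determine behavior:
f'(x) = 6x + 1
f'(-3) = 6 * (-3) + 1
= -18 + 1
= -17
Since f'(-3) < 0, the function is decreasing (-1)

-1


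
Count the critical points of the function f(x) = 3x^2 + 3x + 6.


Find where f'(x) = 0:
f'(x) = 6x + 3
Set f'(x) = 0:
6x + 3 = 0
x = -3 / 6 = -1/2
This is a linear equation in x, so there is exactly one solution.
Number of critical points: 1

1


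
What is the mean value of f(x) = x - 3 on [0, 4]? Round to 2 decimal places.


Average value = 1/(b-a) * integral from a to b of f(x) dx
First compute the integral of x - 3:
F(x) = (1/2)x^2 - 3x
F(4) = 1/2 * 16 - 3 * 4 = -4
F(0) = 1/2 * 0 - 3 * 0 = 0
Integral = -4 - 0 = -4
Average = (-4) / (4 - 0) = (-4) / 4
= -1 = -1.00

-1.00


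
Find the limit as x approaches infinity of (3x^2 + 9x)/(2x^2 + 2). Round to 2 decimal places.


For limits at infinity with equal-degree polynomials,
we compare leading coefficients.
Numerator leading term: 3x^2
Denominator leading term: 2x^2
Divide both by x^2:
lim = (3 + 9/x) / (2 + 2/x^2)
As x -> infinity, the 1/x and 1/x^2 terms vanish:
= 3/2 = 1.50

1.50


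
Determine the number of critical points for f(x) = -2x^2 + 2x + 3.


Find where f'(x) = 0:
f'(x) = -4x + 2
Set f'(x) = 0:
-4x + 2 = 0
x = -2 / (-4) = 1/2
This is a linear equation in x, so there is exactly one solution.
Number of critical points: 1

1


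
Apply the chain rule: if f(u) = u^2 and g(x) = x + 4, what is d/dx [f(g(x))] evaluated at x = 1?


Using the chain rule: (f(g(x)))' = f'(g(x)) * g'(x)
First, find g(1):
g(1) = 1 * 1 + 4 = 5
Next, f'(u) = 2u
And g'(x) = 1
So f'(g(1)) * g'(1)
= 2 * 5 * 1
= 10

10


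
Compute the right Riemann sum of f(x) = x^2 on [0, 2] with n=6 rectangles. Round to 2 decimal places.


Right Riemann sum uses right endpoints of each subinterval.
Interval: [0, 2], n = 6
dx = (2 - 0) / 6 = 1/3
Right endpoints: [1/3, 2/3, 1, 4/3, 5/3, 2]
f values: [1/9, 4/9, 1, 16/9, 25/9, 4]
Sum = dx * (sum of f values)
= 1/3 * 91/9
= 91/27 ≈ 3.37

3.37


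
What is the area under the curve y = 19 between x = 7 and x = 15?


The area under a constant function y = 19 is a rectangle.
Width = 15 - 7 = 8
Height = 19
Area = width * height
= 8 * 19
= 152

152


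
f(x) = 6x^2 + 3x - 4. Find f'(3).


Differentiate term by term using power and sum rules:
f(x) = 6x^2 + 3x - 4
f'(x) = 12x + 3
Substitute x = 3:
f'(3) = 12 * 3 + 3
= 36 + 3
= 39

39


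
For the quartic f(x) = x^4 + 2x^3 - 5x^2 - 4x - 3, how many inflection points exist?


Inflection points occur where f''(x) = 0 and concavity changes.
f(x) = x^4 + 2x^3 - 5x^2 - 4x - 3
f'(x) = 4x^3 + 6x^2 - 10x - 4
f''(x) = 12x^2 + 12x - 10
This is a quadratic in x. Use the discriminant to count real roots.
Discriminant = (12)^2 - 4 * 12 * (-10)
= 144 - (-480)
= 624
Since discriminant > 0, f''(x) = 0 has 2 distinct real solutions.
A quadratic with two distinct real roots changes sign at each root, so concavity changes at both.
Number of inflection points: 2

2


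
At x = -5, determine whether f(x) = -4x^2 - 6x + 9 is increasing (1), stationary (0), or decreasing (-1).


Compute f'(x) to determine behavior:
f'(x) = -8x - 6
f'(-5) = -8 * (-5) - 6
= 40 - 6
= 34
Since f'(-5) > 0, the function is increasing (1)

1


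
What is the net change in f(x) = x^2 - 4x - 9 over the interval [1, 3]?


Net change = f(b) - f(a)
f(x) = x^2 - 4x - 9
Compute f(3):
f(3) = 1 * 3^2 - 4 * 3 - 9
= 9 - 12 - 9
= -12
Compute f(1):
f(1) = 1 * 1^2 - 4 * 1 - 9
= 1 - 4 - 9
= -12
Net change = -12 - (-12) = 0

0


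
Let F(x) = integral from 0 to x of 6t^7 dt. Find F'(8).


By the Fundamental Theorem of Calculus (Part 1):
If F(x) = integral from 0 to x of f(t) dt, then F'(x) = f(x)
Here f(t) = 6t^7
So F'(x) = 6x^7
Evaluate at x = 8:
F'(8) = 6 * 8^7
= 6 * 2097152
= 12582912

12582912


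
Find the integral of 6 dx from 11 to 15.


The integral of a constant k over [a, b] equals k * (b - a).
integral from 11 to 15 of 6 dx
= 6 * (15 - 11)
= 6 * 4
= 24

24


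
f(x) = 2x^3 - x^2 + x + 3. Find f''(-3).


First derivative:
f'(x) = 6x^2 - 2x + 1
Second derivative:
f''(x) = 12x - 2
Substitute x = -3:
f''(-3) = 12 * (-3) - 2
= -36 - 2
= -38

-38


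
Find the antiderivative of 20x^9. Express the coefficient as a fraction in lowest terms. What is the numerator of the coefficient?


Apply the power rule for integration:
integral of ax^n dx = a/(n+1) * x^(n+1) + C
integral of 20x^9 dx
= 20/10 * x^10 + C
= 2 * x^10 + C
The coefficient in lowest terms is 2 = 2/1, so its numerator is 2

2


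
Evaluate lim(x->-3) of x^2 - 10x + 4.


Since polynomials are continuous, we use direct substitution.
lim(x->-3) of x^2 - 10x + 4
= 1 * (-3)^2 - 10 * (-3) + 4
= 9 + 30 + 4
= 43

43


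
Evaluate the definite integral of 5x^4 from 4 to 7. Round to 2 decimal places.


Find the antiderivative of 5x^4:
F(x) = 5/5 * x^5
Apply the Fundamental Theorem of Calculus:
F(7) - F(4)
= 5/5 * 7^5 - 5/5 * 4^5
= 5/5 * (16807 - 1024)
= 5/5 * 15783
= 15783 = 15783.00

15783.00


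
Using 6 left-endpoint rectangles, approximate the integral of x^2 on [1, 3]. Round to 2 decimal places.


Left Riemann sum uses left endpoints of each subinterval.
Interval: [1, 3], n = 6
dx = (3 - 1) / 6 = 1/3
Left endpoints: [1, 4/3, 5/3, 2, 7/3, 8/3]
f values: [1, 16/9, 25/9, 4, 49/9, 64/9]
Sum = dx * (sum of f values)
= 1/3 * 199/9
= 199/27 ≈ 7.37

7.37


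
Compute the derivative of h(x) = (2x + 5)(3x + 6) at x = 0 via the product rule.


Let u(x) = 2x + 5 and v(x) = 3x + 6
u'(x) = 2
v'(x) = 3
Product rule: h'(x) = u'(x)*v(x) + u(x)*v'(x)
= 2 * (3x + 6) + (2x + 5) * 3
At x = 0:
u(0) = 2 * 0 + 5 = 5
v(0) = 3 * 0 + 6 = 6
h'(0) = 2 * 6 + 5 * 3
= 12 + 15
= 27

27


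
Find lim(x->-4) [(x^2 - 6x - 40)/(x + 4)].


Direct substitution gives 0/0, so we factor the numerator.
Factor: (x^2 - 6x - 40) = (x + 4)(x - 10)
Cancel the common factor (x + 4):
(x^2 - 6x - 40)/(x + 4) = (x - 10)
Now substitute x = -4:
= (-4) - (10) = -14

-14


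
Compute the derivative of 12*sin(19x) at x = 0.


Apply the chain rule to differentiate 12*sin(19x):
d/dx [12*sin(19x)]
= 12 * cos(19x) * d/dx(19x)
= 12 * 19 * cos(19x)
= 228 * cos(19x)
Evaluate at x = 0:
= 228 * cos(0)
= 228 * 1
= 228

228


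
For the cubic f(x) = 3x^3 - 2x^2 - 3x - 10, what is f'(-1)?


Differentiate f(x) = 3x^3 - 2x^2 - 3x - 10 term by term:
f'(x) = 9x^2 - 4x - 3
Substitute x = -1:
f'(-1) = 9 * (-1)^2 - 4 * (-1) - 3
= 9 + 4 - 3
= 10

10


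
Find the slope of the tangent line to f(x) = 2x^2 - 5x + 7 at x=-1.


The slope of the tangent line equals f'(x) at the point.
f(x) = 2x^2 - 5x + 7
f'(x) = 4x - 5
At x = -1:
f'(-1) = 4 * (-1) - 5
= -4 - 5
= -9

-9


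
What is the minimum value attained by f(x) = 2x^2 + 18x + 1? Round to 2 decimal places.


For a quadratic f(x) = ax^2 + bx + c with a > 0, the minimum is at the vertex.
Vertex x-coordinate: x = -b/(2a)
x = -(18) / (2 * 2)
x = -18/4 = -9/2
Substitute back to find the minimum value:
f(-9/2) = 2 * (-9/2)^2 + 18 * (-9/2) + 1
= 81/2 - 81 + 1
= -79/2 = -39.50

-39.50


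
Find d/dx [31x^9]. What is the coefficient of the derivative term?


We apply the power rule: d/dx [ax^n] = a*n * x^(n-1)
d/dx [31x^9]
= 31 * 9 * x^(9-1)
= 279x^8
The coefficient is 279

279


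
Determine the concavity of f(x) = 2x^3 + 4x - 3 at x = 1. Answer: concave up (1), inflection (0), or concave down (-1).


Concavity is determined by the sign of f''(x).
f(x) = 2x^3 + 4x - 3
f'(x) = 6x^2 + 4
f''(x) = 12x
f''(1) = 12 * 1 + 0
= 12 + 0
= 12
Since f''(1) > 0, the function is concave up (1)

1


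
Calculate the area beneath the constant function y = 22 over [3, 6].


The area under a constant function y = 22 is a rectangle.
Width = 6 - 3 = 3
Height = 22
Area = width * height
= 3 * 22
= 66

66


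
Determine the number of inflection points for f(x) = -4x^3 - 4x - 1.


Inflection points occur where f''(x) = 0 and concavity changes.
f(x) = -4x^3 - 4x - 1
f'(x) = -12x^2 - 4
f''(x) = -24x
Set f''(x) = 0:
-24x = 0
x = 0 / (-24) = 0
Since f''(x) is linear (degree 1), it changes sign at this point.
Therefore there is exactly 1 inflection point.

1


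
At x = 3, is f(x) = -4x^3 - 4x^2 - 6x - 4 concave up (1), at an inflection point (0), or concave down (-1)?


Concavity is determined by the sign of f''(x).
f(x) = -4x^3 - 4x^2 - 6x - 4
f'(x) = -12x^2 - 8x - 6
f''(x) = -24x - 8
f''(3) = -24 * 3 - 8
= -72 - 8
= -80
Since f''(3) < 0, the function is concave down (-1)

-1


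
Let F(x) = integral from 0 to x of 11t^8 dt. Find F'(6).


By the Fundamental Theorem of Calculus (Part 1):
If F(x) = integral from 0 to x of f(t) dt, then F'(x) = f(x)
Here f(t) = 11t^8
So F'(x) = 11x^8
Evaluate at x = 6:
F'(6) = 11 * 6^8
= 11 * 1679616
= 18475776

18475776


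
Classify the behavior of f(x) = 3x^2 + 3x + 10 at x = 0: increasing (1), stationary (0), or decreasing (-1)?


Compute f'(x) to determine behavior:
f'(x) = 6x + 3
f'(0) = 6 * 0 + 3
= 0 + 3
= 3
Since f'(0) > 0, the function is increasing (1)

1


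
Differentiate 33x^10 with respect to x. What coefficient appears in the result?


We apply the power rule: d/dx [ax^n] = a*n * x^(n-1)
d/dx [33x^10]
= 33 * 10 * x^(10-1)
= 330x^9
The coefficient is 330

330


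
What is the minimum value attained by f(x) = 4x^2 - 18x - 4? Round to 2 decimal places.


For a quadratic f(x) = ax^2 + bx + c with a > 0, the minimum is at the vertex.
Vertex x-coordinate: x = -b/(2a)
x = -(-18) / (2 * 4)
x = 18/8 = 9/4
Substitute back to find the minimum value:
f(9/4) = 4 * (9/4)^2 - 18 * (9/4) - 4
= 81/4 - 81/2 - 4
= -97/4 = -24.25

-24.25


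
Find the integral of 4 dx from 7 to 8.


The integral of a constant k over [a, b] equals k * (b - a).
integral from 7 to 8 of 4 dx
= 4 * (8 - 7)
= 4 * 1
= 4

4


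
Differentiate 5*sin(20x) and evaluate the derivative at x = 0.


Apply the chain rule to differentiate 5*sin(20x):
d/dx [5*sin(20x)]
= 5 * cos(20x) * d/dx(20x)
= 5 * 20 * cos(20x)
= 100 * cos(20x)
Evaluate at x = 0:
= 100 * cos(0)
= 100 * 1
= 100

100


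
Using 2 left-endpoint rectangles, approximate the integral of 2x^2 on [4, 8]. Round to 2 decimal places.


Left Riemann sum uses left endpoints of each subinterval.
Interval: [4, 8], n = 2
dx = (8 - 4) / 2 = 2
Left endpoints: [4, 6]
f values: [32, 72]
Sum = dx * (sum of f values)
= 2 * 104
= 208 = 208.00

208.00


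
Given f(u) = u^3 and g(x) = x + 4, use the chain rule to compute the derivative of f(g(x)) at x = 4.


Using the chain rule: (f(g(x)))' = f'(g(x)) * g'(x)
First, find g(4):
g(4) = 1 * 4 + 4 = 8
Next, f'(u) = 3u^2
And g'(x) = 1
So f'(g(4)) * g'(4)
= 3 * 8^2 * 1
= 3 * 64 * 1
= 192

192


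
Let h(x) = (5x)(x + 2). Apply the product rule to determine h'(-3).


Let u(x) = 5x and v(x) = x + 2
u'(x) = 5
v'(x) = 1
Product rule: h'(x) = u'(x)*v(x) + u(x)*v'(x)
= 5 * (x + 2) + (5x) * 1
At x = -3:
u(-3) = 5 * (-3) + 0 = -15
v(-3) = 1 * (-3) + 2 = -1
h'(-3) = 5 * (-1) + (-15) * 1
= -5 - 15
= -20

-20


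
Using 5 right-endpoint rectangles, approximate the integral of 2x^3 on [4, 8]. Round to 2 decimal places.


Right Riemann sum uses right endpoints of each subinterval.
Interval: [4, 8], n = 5
dx = (8 - 4) / 5 = 4/5
Right endpoints: [24/5, 28/5, 32/5, 36/5, 8]
f values: [27648/125, 43904/125, 65536/125, 93312/125, 1024]
Sum = dx * (sum of f values)
= 4/5 * 14336/5
= 57344/25 = 2293.76

2293.76


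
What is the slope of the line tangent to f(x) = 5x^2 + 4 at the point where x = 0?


The slope of the tangent line equals f'(x) at the point.
f(x) = 5x^2 + 4
f'(x) = 10x
At x = 0:
f'(0) = 10 * 0 + 0
= 0 + 0
= 0

0


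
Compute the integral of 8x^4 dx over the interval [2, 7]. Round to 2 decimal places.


Find the antiderivative of 8x^4:
F(x) = 8/5 * x^5
Apply the Fundamental Theorem of Calculus:
F(7) - F(2)
= 8/5 * 7^5 - 8/5 * 2^5
= 8/5 * (16807 - 32)
= 8/5 * 16775
= 26840 = 26840.00

26840.00


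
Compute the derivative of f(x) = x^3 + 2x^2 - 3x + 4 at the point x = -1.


Differentiate f(x) = x^3 + 2x^2 - 3x + 4 term by term:
f'(x) = 3x^2 + 4x - 3
Substitute x = -1:
f'(-1) = 3 * (-1)^2 + 4 * (-1) - 3
= 3 - 4 - 3
= -4

-4


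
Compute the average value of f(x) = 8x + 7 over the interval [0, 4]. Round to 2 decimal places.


Average value = 1/(b-a) * integral from a to b of f(x) dx
First compute the integral of 8x + 7:
F(x) = 4x^2 + 7x
F(4) = 4 * 16 + 7 * 4 = 92
F(0) = 4 * 0 + 7 * 0 = 0
Integral = 92 - 0 = 92
Average = 92 / (4 - 0) = 92 / 4
= 23 = 23.00

23.00


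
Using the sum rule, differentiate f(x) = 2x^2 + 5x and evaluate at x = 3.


Differentiate term by term using power and sum rules:
f(x) = 2x^2 + 5x
f'(x) = 4x + 5
Substitute x = 3:
f'(3) = 4 * 3 + 5
= 12 + 5
= 17

17


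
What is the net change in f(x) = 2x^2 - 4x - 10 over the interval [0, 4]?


Net change = f(b) - f(a)
f(x) = 2x^2 - 4x - 10
Compute f(4):
f(4) = 2 * 4^2 - 4 * 4 - 10
= 32 - 16 - 10
= 6
Compute f(0):
f(0) = 2 * 0^2 - 4 * 0 - 10
= 0 + 0 - 10
= -10
Net change = 6 - (-10) = 16

16


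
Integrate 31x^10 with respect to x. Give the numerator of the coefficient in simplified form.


Apply the power rule for integration:
integral of ax^n dx = a/(n+1) * x^(n+1) + C
integral of 31x^10 dx
= 31/11 * x^11 + C
The coefficient in lowest terms is 31/11, and its numerator is 31

31


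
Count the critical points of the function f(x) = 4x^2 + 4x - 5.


Find where f'(x) = 0:
f'(x) = 8x + 4
Set f'(x) = 0:
8x + 4 = 0
x = -4 / 8 = -1/2
This is a linear equation in x, so there is exactly one solution.
Number of critical points: 1

1


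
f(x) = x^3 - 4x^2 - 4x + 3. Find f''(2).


First derivative:
f'(x) = 3x^2 - 8x - 4
Second derivative:
f''(x) = 6x - 8
Substitute x = 2:
f''(2) = 6 * 2 - 8
= 12 - 8
= 4

4


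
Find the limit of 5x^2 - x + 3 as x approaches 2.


Since polynomials are continuous, we use direct substitution.
lim(x->2) of 5x^2 - x + 3
= 5 * 2^2 - 1 * 2 + 3
= 20 - 2 + 3
= 21

21


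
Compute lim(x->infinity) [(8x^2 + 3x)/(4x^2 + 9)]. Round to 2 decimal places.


For limits at infinity with equal-degree polynomials,
we compare leading coefficients.
Numerator leading term: 8x^2
Denominator leading term: 4x^2
Divide both by x^2:
lim = (8 + 3/x) / (4 + 9/x^2)
As x -> infinity, the 1/x and 1/x^2 terms vanish:
= 8/4 = 2 = 2.00

2.00


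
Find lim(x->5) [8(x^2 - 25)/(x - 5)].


Direct substitution gives 0/0, so we factor the numerator.
Factor: 8(x^2 - 25) = 8 * (x - 5)(x + 5)
Cancel the common factor (x - 5):
8(x^2 - 25)/(x - 5) = 8 * (x + 5)
Now substitute x = 5:
= 8 * (5 + 5) = 80

80


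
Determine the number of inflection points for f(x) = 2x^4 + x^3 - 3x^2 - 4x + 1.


Inflection points occur where f''(x) = 0 and concavity changes.
f(x) = 2x^4 + x^3 - 3x^2 - 4x + 1
f'(x) = 8x^3 + 3x^2 - 6x - 4
f''(x) = 24x^2 + 6x - 6
This is a quadratic in x. Use the discriminant to count real roots.
Discriminant = (6)^2 - 4 * 24 * (-6)
= 36 - (-576)
= 612
Since discriminant > 0, f''(x) = 0 has 2 distinct real solutions.
A quadratic with two distinct real roots changes sign at each root, so concavity changes at both.
Number of inflection points: 2

2


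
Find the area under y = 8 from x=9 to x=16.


The area under a constant function y = 8 is a rectangle.
Width = 16 - 9 = 7
Height = 8
Area = width * height
= 7 * 8
= 56

56


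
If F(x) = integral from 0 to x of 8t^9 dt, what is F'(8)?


By the Fundamental Theorem of Calculus (Part 1):
If F(x) = integral from 0 to x of f(t) dt, then F'(x) = f(x)
Here f(t) = 8t^9
So F'(x) = 8x^9
Evaluate at x = 8:
F'(8) = 8 * 8^9
= 8 * 134217728
= 1073741824

1073741824


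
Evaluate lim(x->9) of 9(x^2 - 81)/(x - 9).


Direct substitution gives 0/0, so we factor the numerator.
Factor: 9(x^2 - 81) = 9 * (x - 9)(x + 9)
Cancel the common factor (x - 9):
9(x^2 - 81)/(x - 9) = 9 * (x + 9)
Now substitute x = 9:
= 9 * (9 + 9) = 162

162


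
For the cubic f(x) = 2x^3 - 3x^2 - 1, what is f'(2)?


Differentiate f(x) = 2x^3 - 3x^2 - 1 term by term:
f'(x) = 6x^2 - 6x
Substitute x = 2:
f'(2) = 6 * 2^2 - 6 * 2 + 0
= 24 - 12 + 0
= 12

12


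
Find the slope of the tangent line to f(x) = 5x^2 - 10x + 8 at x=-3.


The slope of the tangent line equals f'(x) at the point.
f(x) = 5x^2 - 10x + 8
f'(x) = 10x - 10
At x = -3:
f'(-3) = 10 * (-3) - 10
= -30 - 10
= -40

-40


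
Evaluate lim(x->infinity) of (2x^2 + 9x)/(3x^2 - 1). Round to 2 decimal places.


For limits at infinity with equal-degree polynomials,
we compare leading coefficients.
Numerator leading term: 2x^2
Denominator leading term: 3x^2
Divide both by x^2:
lim = (2 + 9/x) / (3 - 1/x^2)
As x -> infinity, the 1/x and 1/x^2 terms vanish:
= 2/3 ≈ 0.67

0.67


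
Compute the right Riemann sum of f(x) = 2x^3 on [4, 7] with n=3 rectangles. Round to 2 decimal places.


Right Riemann sum uses right endpoints of each subinterval.
Interval: [4, 7], n = 3
dx = (7 - 4) / 3 = 1
Right endpoints: [5, 6, 7]
f values: [250, 432, 686]
Sum = dx * (sum of f values)
= 1 * 1368
= 1368 = 1368.00

1368.00


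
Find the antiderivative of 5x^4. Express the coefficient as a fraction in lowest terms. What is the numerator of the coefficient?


Apply the power rule for integration:
integral of ax^n dx = a/(n+1) * x^(n+1) + C
integral of 5x^4 dx
= 5/5 * x^5 + C
= 1 * x^5 + C
The coefficient in lowest terms is 1 = 1/1, so its numerator is 1

1


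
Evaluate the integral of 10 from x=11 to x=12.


The integral of a constant k over [a, b] equals k * (b - a).
integral from 11 to 12 of 10 dx
= 10 * (12 - 11)
= 10 * 1
= 10

10


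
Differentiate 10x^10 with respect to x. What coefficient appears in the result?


We apply the power rule: d/dx [ax^n] = a*n * x^(n-1)
d/dx [10x^10]
= 10 * 10 * x^(10-1)
= 100x^9
The coefficient is 100

100


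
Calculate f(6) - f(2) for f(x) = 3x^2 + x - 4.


Net change = f(b) - f(a)
f(x) = 3x^2 + x - 4
Compute f(6):
f(6) = 3 * 6^2 + 1 * 6 - 4
= 108 + 6 - 4
= 110
Compute f(2):
f(2) = 3 * 2^2 + 1 * 2 - 4
= 12 + 2 - 4
= 10
Net change = 110 - 10 = 100

100


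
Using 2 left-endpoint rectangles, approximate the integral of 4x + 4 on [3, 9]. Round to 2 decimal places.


Left Riemann sum uses left endpoints of each subinterval.
Interval: [3, 9], n = 2
dx = (9 - 3) / 2 = 3
Left endpoints: [3, 6]
f values: [16, 28]
Sum = dx * (sum of f values)
= 3 * 44
= 132 = 132.00

132.00


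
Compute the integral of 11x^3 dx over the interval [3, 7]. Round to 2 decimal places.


Find the antiderivative of 11x^3:
F(x) = 11/4 * x^4
Apply the Fundamental Theorem of Calculus:
F(7) - F(3)
= 11/4 * 7^4 - 11/4 * 3^4
= 11/4 * (2401 - 81)
= 11/4 * 2320
= 6380 = 6380.00

6380.00


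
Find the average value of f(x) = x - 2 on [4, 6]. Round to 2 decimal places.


Average value = 1/(b-a) * integral from a to b of f(x) dx
First compute the integral of x - 2:
F(x) = (1/2)x^2 - 2x
F(6) = 1/2 * 36 - 2 * 6 = 6
F(4) = 1/2 * 16 - 2 * 4 = 0
Integral = 6 - 0 = 6
Average = 6 / (6 - 4) = 6 / 2
= 3 = 3.00

3.00


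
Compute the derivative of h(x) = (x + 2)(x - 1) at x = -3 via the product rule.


Let u(x) = x + 2 and v(x) = x - 1
u'(x) = 1
v'(x) = 1
Product rule: h'(x) = u'(x)*v(x) + u(x)*v'(x)
= 1 * (x - 1) + (x + 2) * 1
At x = -3:
u(-3) = 1 * (-3) + 2 = -1
v(-3) = 1 * (-3) - 1 = -4
h'(-3) = 1 * (-4) + (-1) * 1
= -4 - 1
= -5

-5


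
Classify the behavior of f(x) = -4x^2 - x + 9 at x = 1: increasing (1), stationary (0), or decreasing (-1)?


Compute f'(x) to determine behavior:
f'(x) = -8x - 1
f'(1) = -8 * 1 - 1
= -8 - 1
= -9
Since f'(1) < 0, the function is decreasing (-1)

-1
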